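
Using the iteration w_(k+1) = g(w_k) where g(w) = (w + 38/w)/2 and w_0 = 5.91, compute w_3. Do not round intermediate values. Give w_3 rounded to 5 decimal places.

6.16441

w_1 = g(5.910000) = 6.169890
w_2 = g(6.169890) = 6.164416
w_3 = g(6.164416) = 6.164414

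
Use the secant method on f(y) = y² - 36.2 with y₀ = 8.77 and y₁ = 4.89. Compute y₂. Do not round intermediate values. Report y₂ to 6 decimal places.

5.789553

Secant update: y_(k+1) = y_k − f(y_k)·(y_k − y_(k-1))/(f(y_k) − f(y_(k-1))).
f(y_0) = 40.712900, f(y_1) = -12.287900
y_2 = 4.890000 - (-12.287900)·(4.890000 - 8.770000)/(-12.287900 - (40.712900)) = 5.789553; f(y_2) = -2.681071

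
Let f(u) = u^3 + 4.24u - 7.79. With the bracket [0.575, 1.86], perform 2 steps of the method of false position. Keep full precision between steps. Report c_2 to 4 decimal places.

f(0.575000) = -5.161891, f(1.860000) = 6.531256
step 1: c = 1.142258, f(c) = -1.456462 < 0 → new bracket [1.142258, 1.860000]
step 2: c = 1.273129, f(c) = -0.328369 < 0 → new bracket [1.273129, 1.860000]

1.2731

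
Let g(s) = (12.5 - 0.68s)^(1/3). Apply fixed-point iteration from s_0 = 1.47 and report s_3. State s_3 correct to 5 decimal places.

s_1 = g(1.470000) = 2.257205
s_2 = g(2.257205) = 2.221626
s_3 = g(2.221626) = 2.223258

2.22326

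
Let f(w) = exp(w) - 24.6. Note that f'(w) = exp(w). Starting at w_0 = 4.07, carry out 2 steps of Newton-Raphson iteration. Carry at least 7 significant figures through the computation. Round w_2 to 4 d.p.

w_0 = 4.070000: f = 33.956963, f' = 58.556963 → w_1 = 4.070000 - (33.956963)/(58.556963) = 3.490104
w_1 = 3.490104: f = 8.189350, f' = 32.789350 → w_2 = 3.490104 - (8.189350)/(32.789350) = 3.240347

3.2403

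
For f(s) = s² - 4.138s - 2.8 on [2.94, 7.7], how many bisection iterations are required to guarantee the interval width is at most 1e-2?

Initial width b − a = 7.7 − 2.94 = 4.760000.
After n steps the width is (b−a)/2^n; need (b−a)/2^n ≤ 1e-2.
So n ≥ log₂(4.760000/1e-2) = log₂(476.0000) ≈ 8.8948.
Hence n = 9.

9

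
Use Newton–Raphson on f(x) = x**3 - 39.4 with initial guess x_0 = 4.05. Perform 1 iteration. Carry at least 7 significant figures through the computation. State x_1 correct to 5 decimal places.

3.50069

Newton update: x ← x − f(x)/f'(x).
f'(x) = 3x**2
x_0 = 4.050000: f = 27.030125, f' = 49.207500 → x_1 = 4.050000 - (27.030125)/(49.207500) = 3.500691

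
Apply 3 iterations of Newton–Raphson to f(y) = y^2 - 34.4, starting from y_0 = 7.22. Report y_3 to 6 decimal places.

5.865151

f'(y) = 2y
y_0 = 7.220000: f = 17.728400, f' = 14.440000 → y_1 = 7.220000 - (17.728400)/(14.440000) = 5.992271
y_1 = 5.992271: f = 1.507317, f' = 11.984543 → y_2 = 5.992271 - (1.507317)/(11.984543) = 5.866500
y_2 = 5.866500: f = 0.015819, f' = 11.732999 → y_3 = 5.866500 - (0.015819)/(11.732999) = 5.865151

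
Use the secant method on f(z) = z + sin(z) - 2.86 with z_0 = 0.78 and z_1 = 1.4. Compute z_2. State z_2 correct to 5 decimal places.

1.72613

f(z_0) = -1.376721, f(z_1) = -0.474550
z_2 = 1.400000 - (-0.474550)·(1.400000 - 0.780000)/(-0.474550 - (-1.376721)) = 1.726126; f(z_2) = -0.145913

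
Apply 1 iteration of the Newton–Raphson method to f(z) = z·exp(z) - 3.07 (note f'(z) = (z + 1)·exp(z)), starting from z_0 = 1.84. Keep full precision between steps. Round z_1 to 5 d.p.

z_0 = 1.840000: f = 8.515630, f' = 17.882169 → z_1 = 1.840000 - (8.515630)/(17.882169) = 1.363792

1.36379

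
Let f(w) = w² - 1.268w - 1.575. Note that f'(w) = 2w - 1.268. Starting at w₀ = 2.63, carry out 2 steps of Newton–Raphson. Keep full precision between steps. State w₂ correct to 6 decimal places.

w_0 = 2.630000: f = 2.007060, f' = 3.992000 → w_1 = 2.630000 - (2.007060)/(3.992000) = 2.127229
w_1 = 2.127229: f = 0.252778, f' = 2.986459 → w_2 = 2.127229 - (0.252778)/(2.986459) = 2.042588

2.042588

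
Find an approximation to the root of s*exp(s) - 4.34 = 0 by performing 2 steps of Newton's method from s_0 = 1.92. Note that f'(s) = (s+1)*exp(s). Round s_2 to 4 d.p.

s_0 = 1.920000: f = 8.756240, f' = 19.917199 → s_1 = 1.920000 - (8.756240)/(19.917199) = 1.480368
s_1 = 1.480368: f = 2.165569, f' = 10.900131 → s_2 = 1.480368 - (2.165569)/(10.900131) = 1.281694

1.2817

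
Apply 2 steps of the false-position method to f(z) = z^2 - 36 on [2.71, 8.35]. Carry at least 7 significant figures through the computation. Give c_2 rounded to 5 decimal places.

5.87966

f(2.710000) = -28.655900, f(8.350000) = 33.722500
step 1: c = 5.300949, f(c) = -7.899936 < 0 → new bracket [5.300949, 8.350000]
step 2: c = 5.879659, f(c) = -1.429610 < 0 → new bracket [5.879659, 8.350000]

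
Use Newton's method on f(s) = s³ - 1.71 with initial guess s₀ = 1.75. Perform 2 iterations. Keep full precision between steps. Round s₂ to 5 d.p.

Newton update: s ← s − f(s)/f'(s).
f'(s) = 3s²
s_0 = 1.750000: f = 3.649375, f' = 9.187500 → s_1 = 1.750000 - (3.649375)/(9.187500) = 1.352789
s_1 = 1.352789: f = 0.765656, f' = 5.490115 → s_2 = 1.352789 - (0.765656)/(5.490115) = 1.213328

1.21333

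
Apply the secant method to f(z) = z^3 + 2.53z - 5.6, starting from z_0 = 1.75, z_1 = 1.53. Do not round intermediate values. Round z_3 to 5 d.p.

1.31906

Secant update: z_(k+1) = z_k − f(z_k)·(z_k − z_(k-1))/(f(z_k) − f(z_(k-1))).
f(z_0) = 4.186875, f(z_1) = 1.852477
z_2 = 1.530000 - (1.852477)·(1.530000 - 1.750000)/(1.852477 - (4.186875)) = 1.355418; f(z_2) = 0.319321
z_3 = 1.355418 - (0.319321)·(1.355418 - 1.530000)/(0.319321 - (1.852477)) = 1.319056; f(z_3) = 0.032249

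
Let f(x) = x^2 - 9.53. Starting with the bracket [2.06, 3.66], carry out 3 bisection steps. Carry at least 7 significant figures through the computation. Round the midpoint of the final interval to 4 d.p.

3.1600

f(2.060000) = -5.286400, f(3.660000) = 3.865600 (opposite signs)
step 1: m = 2.860000, f(m) = -1.350400 < 0 → root in [2.860000, 3.660000]
step 2: m = 3.260000, f(m) = 1.097600 > 0 → root in [2.860000, 3.260000]
step 3: m = 3.060000, f(m) = -0.166400 < 0 → root in [3.060000, 3.260000]
Midpoint of [3.060000, 3.260000] = 3.160000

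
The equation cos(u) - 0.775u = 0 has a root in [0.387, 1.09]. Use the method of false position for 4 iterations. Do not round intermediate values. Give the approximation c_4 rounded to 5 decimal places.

0.85081

False-position update: c = (a·f(b) − b·f(a))/(f(b) − f(a)); replace the endpoint whose sign matches f(c).
f(0.387000) = 0.626120, f(1.090000) = -0.382265
step 1: c = 0.823503, f(c) = 0.041442 > 0 → new bracket [0.823503, 1.090000]
step 2: c = 0.849568, f(c) = 0.001892 > 0 → new bracket [0.849568, 1.090000]
step 3: c = 0.850752, f(c) = 0.000085 > 0 → new bracket [0.850752, 1.090000]
step 4: c = 0.850805, f(c) = 0.000004 > 0 → new bracket [0.850805, 1.090000]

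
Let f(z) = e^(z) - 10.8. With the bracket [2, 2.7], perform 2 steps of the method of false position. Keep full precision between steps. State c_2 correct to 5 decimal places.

2.37024

False-position update: c = (a·f(b) − b·f(a))/(f(b) − f(a)); replace the endpoint whose sign matches f(c).
f(2.000000) = -3.410944, f(2.700000) = 4.079732
step 1: c = 2.318751, f(c) = -0.637027 < 0 → new bracket [2.318751, 2.700000]
step 2: c = 2.370241, f(c) = -0.100029 < 0 → new bracket [2.370241, 2.700000]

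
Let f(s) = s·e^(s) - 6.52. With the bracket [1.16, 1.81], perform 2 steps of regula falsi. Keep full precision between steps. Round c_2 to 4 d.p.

1.4662

False-position update: c = (a·f(b) − b·f(a))/(f(b) − f(a)); replace the endpoint whose sign matches f(c).
f(1.160000) = -2.819677, f(1.810000) = 4.539910
step 1: c = 1.409034, f(c) = -0.754228 < 0 → new bracket [1.409034, 1.810000]
step 2: c = 1.466158, f(c) = -0.167788 < 0 → new bracket [1.466158, 1.810000]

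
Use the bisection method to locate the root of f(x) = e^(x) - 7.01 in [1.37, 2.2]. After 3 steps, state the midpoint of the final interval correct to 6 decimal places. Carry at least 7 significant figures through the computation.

f(1.370000) = -3.074649, f(2.200000) = 2.015013 (opposite signs)
step 1: m = 1.785000, f(m) = -1.050420 < 0 → root in [1.785000, 2.200000]
step 2: m = 1.992500, f(m) = 0.323845 > 0 → root in [1.785000, 1.992500]
step 3: m = 1.888750, f(m) = -0.398900 < 0 → root in [1.888750, 1.992500]
Midpoint of [1.888750, 1.992500] = 1.940625

1.940625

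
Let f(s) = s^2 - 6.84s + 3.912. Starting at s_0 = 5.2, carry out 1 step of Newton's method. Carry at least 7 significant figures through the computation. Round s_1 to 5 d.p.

6.49663

f'(s) = 2s - 6.84
s_0 = 5.200000: f = -4.616000, f' = 3.560000 → s_1 = 5.200000 - (-4.616000)/(3.560000) = 6.496629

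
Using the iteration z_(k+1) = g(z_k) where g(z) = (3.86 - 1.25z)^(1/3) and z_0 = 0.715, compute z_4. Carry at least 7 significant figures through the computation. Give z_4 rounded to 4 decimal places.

z_1 = g(0.715000) = 1.436821
z_2 = g(1.436821) = 1.273214
z_3 = g(1.273214) = 1.313949
z_4 = g(1.313949) = 1.304043

1.3040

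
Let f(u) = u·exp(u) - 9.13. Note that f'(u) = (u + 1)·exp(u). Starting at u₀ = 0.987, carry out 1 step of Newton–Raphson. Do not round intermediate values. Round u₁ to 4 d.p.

2.2027

Newton update: u ← u − f(u)/f'(u).
u_0 = 0.987000: f = -6.481708, f' = 5.331464 → u_1 = 0.987000 - (-6.481708)/(5.331464) = 2.202746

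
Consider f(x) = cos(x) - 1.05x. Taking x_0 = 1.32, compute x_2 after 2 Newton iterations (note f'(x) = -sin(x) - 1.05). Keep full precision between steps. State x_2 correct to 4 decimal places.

0.7179

Newton update: x ← x − f(x)/f'(x).
x_0 = 1.320000: f = -1.137825, f' = -2.018715 → x_1 = 1.320000 - (-1.137825)/(-2.018715) = 0.756362
x_1 = 0.756362: f = -0.066843, f' = -1.736280 → x_2 = 0.756362 - (-0.066843)/(-1.736280) = 0.717864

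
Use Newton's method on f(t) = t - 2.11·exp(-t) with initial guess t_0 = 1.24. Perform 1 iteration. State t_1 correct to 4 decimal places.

0.8492

f'(t) = 1 + 2.11·exp(-t)
t_0 = 1.240000: f = 0.629399, f' = 1.610601 → t_1 = 1.240000 - (0.629399)/(1.610601) = 0.849215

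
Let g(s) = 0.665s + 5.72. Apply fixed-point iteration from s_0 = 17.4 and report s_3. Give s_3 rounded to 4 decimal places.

17.1703

s_1 = g(17.400000) = 17.291000
s_2 = g(17.291000) = 17.218515
s_3 = g(17.218515) = 17.170312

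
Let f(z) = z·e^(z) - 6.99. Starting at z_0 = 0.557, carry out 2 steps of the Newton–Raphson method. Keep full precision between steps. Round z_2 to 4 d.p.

Newton update: z ← z − f(z)/f'(z).
f'(z) = (z + 1)·e^(z)
z_0 = 0.557000: f = -6.017796, f' = 2.717632 → z_1 = 0.557000 - (-6.017796)/(2.717632) = 2.771353
z_1 = 2.771353: f = 37.296887, f' = 60.267127 → z_2 = 2.771353 - (37.296887)/(60.267127) = 2.152493

2.1525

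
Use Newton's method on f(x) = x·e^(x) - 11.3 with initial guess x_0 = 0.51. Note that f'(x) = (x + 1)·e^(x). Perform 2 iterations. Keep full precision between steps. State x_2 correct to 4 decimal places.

x_0 = 0.510000: f = -10.450701, f' = 2.514590 → x_1 = 0.510000 - (-10.450701)/(2.514590) = 4.666027
x_1 = 4.666027: f = 484.580204, f' = 602.154826 → x_2 = 4.666027 - (484.580204)/(602.154826) = 3.861283

3.8613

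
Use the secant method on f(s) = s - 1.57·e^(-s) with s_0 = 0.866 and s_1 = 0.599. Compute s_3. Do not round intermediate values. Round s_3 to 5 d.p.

f(s_0) = 0.205610, f(s_1) = -0.263496
s_2 = 0.599000 - (-0.263496)·(0.599000 - 0.866000)/(-0.263496 - (0.205610)) = 0.748974; f(s_2) = 0.006596
s_3 = 0.748974 - (0.006596)·(0.748974 - 0.599000)/(0.006596 - (-0.263496)) = 0.745311; f(s_3) = 0.000210

0.74531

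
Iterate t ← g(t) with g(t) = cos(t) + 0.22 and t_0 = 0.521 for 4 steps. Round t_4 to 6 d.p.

t_1 = g(0.521000) = 1.087322
t_2 = g(1.087322) = 0.684858
t_3 = g(0.684858) = 0.994509
t_4 = g(0.994509) = 0.764915

0.764915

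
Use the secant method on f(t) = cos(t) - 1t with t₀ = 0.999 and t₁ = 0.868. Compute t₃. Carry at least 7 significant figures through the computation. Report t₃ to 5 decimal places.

0.73924

f(t_0) = -0.457856, f(t_1) = -0.221646
t_2 = 0.868000 - (-0.221646)·(0.868000 - 0.999000)/(-0.221646 - (-0.457856)) = 0.745077; f(t_2) = -0.010042
t_3 = 0.745077 - (-0.010042)·(0.745077 - 0.868000)/(-0.010042 - (-0.221646)) = 0.739244; f(t_3) = -0.000266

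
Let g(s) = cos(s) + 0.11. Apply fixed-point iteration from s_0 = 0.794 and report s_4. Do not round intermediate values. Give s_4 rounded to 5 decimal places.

s_1 = g(0.794000) = 0.810998
s_2 = g(0.810998) = 0.798775
s_3 = g(0.798775) = 0.807585
s_4 = g(0.807585) = 0.801246

0.80125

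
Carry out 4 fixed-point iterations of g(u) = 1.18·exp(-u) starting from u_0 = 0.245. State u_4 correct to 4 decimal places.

0.5638

u_1 = g(0.245000) = 0.923591
u_2 = g(0.923591) = 0.468567
u_3 = g(0.468567) = 0.738561
u_4 = g(0.738561) = 0.563805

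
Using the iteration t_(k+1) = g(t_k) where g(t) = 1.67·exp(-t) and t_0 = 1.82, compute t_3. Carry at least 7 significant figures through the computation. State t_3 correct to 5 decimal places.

t_1 = g(1.820000) = 0.270583
t_2 = g(0.270583) = 1.274101
t_3 = g(1.274101) = 0.467070

0.46707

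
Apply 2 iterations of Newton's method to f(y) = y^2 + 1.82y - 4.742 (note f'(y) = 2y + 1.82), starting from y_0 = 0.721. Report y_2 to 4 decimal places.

y_0 = 0.721000: f = -2.909939, f' = 3.262000 → y_1 = 0.721000 - (-2.909939)/(3.262000) = 1.613072
y_1 = 1.613072: f = 0.795793, f' = 5.046144 → y_2 = 1.613072 - (0.795793)/(5.046144) = 1.455369

1.4554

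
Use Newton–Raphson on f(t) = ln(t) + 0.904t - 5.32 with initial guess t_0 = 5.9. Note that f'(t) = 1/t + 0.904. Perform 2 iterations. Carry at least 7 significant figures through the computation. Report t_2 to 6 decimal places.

t_0 = 5.900000: f = 1.788552, f' = 1.073492 → t_1 = 5.900000 - (1.788552)/(1.073492) = 4.233892
t_1 = 4.233892: f = -0.049439, f' = 1.140189 → t_2 = 4.233892 - (-0.049439)/(1.140189) = 4.277253

4.277253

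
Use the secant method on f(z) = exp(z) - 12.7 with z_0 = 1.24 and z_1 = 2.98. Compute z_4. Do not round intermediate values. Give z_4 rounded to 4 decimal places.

2.5525

f(z_0) = -9.244387, f(z_1) = 6.987817
z_2 = 2.980000 - (6.987817)·(2.980000 - 1.240000)/(6.987817 - (-9.244387)) = 2.230946; f(z_2) = -3.391335
z_3 = 2.230946 - (-3.391335)·(2.230946 - 2.980000)/(-3.391335 - (6.987817)) = 2.475695; f(z_3) = -0.810028
z_4 = 2.475695 - (-0.810028)·(2.475695 - 2.230946)/(-0.810028 - (-3.391335)) = 2.552499; f(z_4) = 0.139150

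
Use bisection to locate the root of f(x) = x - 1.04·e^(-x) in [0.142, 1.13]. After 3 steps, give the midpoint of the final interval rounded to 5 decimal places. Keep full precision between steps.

0.57425

f(0.142000) = -0.760326, f(1.130000) = 0.794045 (opposite signs)
step 1: m = 0.636000, f(m) = 0.085418 > 0 → root in [0.142000, 0.636000]
step 2: m = 0.389000, f(m) = -0.315844 < 0 → root in [0.389000, 0.636000]
step 3: m = 0.512500, f(m) = -0.110456 < 0 → root in [0.512500, 0.636000]
Midpoint of [0.512500, 0.636000] = 0.574250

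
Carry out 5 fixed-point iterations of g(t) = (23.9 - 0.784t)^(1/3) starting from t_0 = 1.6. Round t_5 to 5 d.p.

t_1 = g(1.600000) = 2.829185
t_2 = g(2.829185) = 2.788470
t_3 = g(2.788470) = 2.789837
t_4 = g(2.789837) = 2.789791
t_5 = g(2.789791) = 2.789793

2.78979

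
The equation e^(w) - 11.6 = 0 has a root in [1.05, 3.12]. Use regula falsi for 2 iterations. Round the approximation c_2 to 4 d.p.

2.2973

f(1.050000) = -8.742349, f(3.120000) = 11.046380
step 1: c = 1.964493, f(c) = -4.468701 < 0 → new bracket [1.964493, 3.120000]
step 2: c = 2.297306, f(c) = -1.652652 < 0 → new bracket [2.297306, 3.120000]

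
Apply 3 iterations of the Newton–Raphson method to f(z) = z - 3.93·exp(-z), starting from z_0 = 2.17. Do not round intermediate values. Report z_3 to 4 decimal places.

1.1925

Newton update: z ← z − f(z)/f'(z).
f'(z) = 1 + 3.93·exp(-z)
z_0 = 2.170000: f = 1.721282, f' = 1.448718 → z_1 = 2.170000 - (1.721282)/(1.448718) = 0.981859
z_1 = 0.981859: f = -0.490375, f' = 2.472234 → z_2 = 0.981859 - (-0.490375)/(2.472234) = 1.180212
z_2 = 1.180212: f = -0.027138, f' = 2.207350 → z_3 = 1.180212 - (-0.027138)/(2.207350) = 1.192506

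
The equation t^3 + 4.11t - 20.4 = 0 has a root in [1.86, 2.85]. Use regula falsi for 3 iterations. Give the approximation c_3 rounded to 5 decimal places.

f(1.860000) = -6.320544, f(2.850000) = 14.462625
step 1: c = 2.161077, f(c) = -1.425192 < 0 → new bracket [2.161077, 2.850000]
step 2: c = 2.222876, f(c) = -0.280355 < 0 → new bracket [2.222876, 2.850000]
step 3: c = 2.234801, f(c) = -0.053613 < 0 → new bracket [2.234801, 2.850000]

2.23480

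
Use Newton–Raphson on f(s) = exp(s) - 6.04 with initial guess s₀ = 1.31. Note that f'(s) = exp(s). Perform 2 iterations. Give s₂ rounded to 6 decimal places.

s_0 = 1.310000: f = -2.333826, f' = 3.706174 → s_1 = 1.310000 - (-2.333826)/(3.706174) = 1.939713
s_1 = 1.939713: f = 0.916755, f' = 6.956755 → s_2 = 1.939713 - (0.916755)/(6.956755) = 1.807934

1.807934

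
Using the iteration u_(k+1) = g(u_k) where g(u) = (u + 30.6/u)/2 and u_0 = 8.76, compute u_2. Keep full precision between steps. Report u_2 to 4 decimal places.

5.5606

u_1 = g(8.760000) = 6.126575
u_2 = g(6.126575) = 5.560605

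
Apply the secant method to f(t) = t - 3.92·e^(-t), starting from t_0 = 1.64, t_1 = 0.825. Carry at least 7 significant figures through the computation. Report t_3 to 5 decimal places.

1.19566

Secant update: t_(k+1) = t_k − f(t_k)·(t_k − t_(k-1))/(f(t_k) − f(t_(k-1))).
f(t_0) = 0.879598, f(t_1) = -0.892881
t_2 = 0.825000 - (-0.892881)·(0.825000 - 1.640000)/(-0.892881 - (0.879598)) = 1.235554; f(t_2) = 0.096113
t_3 = 1.235554 - (0.096113)·(1.235554 - 0.825000)/(0.096113 - (-0.892881)) = 1.195655; f(t_3) = 0.009833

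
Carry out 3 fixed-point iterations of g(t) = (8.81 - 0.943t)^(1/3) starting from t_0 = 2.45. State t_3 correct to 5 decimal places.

t_1 = g(2.450000) = 1.866222
t_2 = g(1.866222) = 1.917489
t_3 = g(1.917489) = 1.913096

1.91310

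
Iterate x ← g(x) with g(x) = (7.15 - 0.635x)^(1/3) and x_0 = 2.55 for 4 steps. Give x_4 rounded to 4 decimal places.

x_1 = g(2.550000) = 1.768458
x_2 = g(1.768458) = 1.819845
x_3 = g(1.819845) = 1.816555
x_4 = g(1.816555) = 1.816766

1.8168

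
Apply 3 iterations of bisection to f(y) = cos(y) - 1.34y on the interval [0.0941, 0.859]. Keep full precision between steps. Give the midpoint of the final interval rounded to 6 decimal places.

f(0.094100) = 0.869482, f(0.859000) = -0.497865 (opposite signs)
step 1: m = 0.476550, f(m) = 0.250006 > 0 → root in [0.476550, 0.859000]
step 2: m = 0.667775, f(m) = -0.109617 < 0 → root in [0.476550, 0.667775]
step 3: m = 0.572163, f(m) = 0.074034 > 0 → root in [0.572163, 0.667775]
Midpoint of [0.572163, 0.667775] = 0.619969

0.619969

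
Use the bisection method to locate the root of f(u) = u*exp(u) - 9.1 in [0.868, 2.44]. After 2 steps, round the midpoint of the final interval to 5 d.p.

1.85050

f(0.868000) = -7.032301, f(2.440000) = 18.894219 (opposite signs)
step 1: m = 1.654000, f(m) = -0.453137 < 0 → root in [1.654000, 2.440000]
step 2: m = 2.047000, f(m) = 6.753262 > 0 → root in [1.654000, 2.047000]
Midpoint of [1.654000, 2.047000] = 1.850500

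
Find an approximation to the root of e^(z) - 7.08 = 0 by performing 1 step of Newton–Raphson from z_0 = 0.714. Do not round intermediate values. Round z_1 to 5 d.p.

3.18095

f'(z) = e^(z)
z_0 = 0.714000: f = -5.037856, f' = 2.042144 → z_1 = 0.714000 - (-5.037856)/(2.042144) = 3.180945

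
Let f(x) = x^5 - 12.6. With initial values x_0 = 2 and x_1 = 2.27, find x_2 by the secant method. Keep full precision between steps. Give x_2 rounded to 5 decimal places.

f(x_0) = 19.400000, f(x_1) = 47.673899
x_2 = 2.270000 - (47.673899)·(2.270000 - 2.000000)/(47.673899 - (19.400000)) = 1.814741; f(x_2) = 7.082172

1.81474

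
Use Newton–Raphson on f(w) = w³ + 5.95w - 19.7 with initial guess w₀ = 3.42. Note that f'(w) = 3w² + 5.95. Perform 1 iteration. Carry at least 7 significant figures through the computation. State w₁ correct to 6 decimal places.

2.429467

w_0 = 3.420000: f = 40.650688, f' = 41.039200 → w_1 = 3.420000 - (40.650688)/(41.039200) = 2.429467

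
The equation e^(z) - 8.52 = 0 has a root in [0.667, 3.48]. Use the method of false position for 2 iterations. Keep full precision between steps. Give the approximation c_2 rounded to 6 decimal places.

1.650975

False-position update: c = (a·f(b) − b·f(a))/(f(b) − f(a)); replace the endpoint whose sign matches f(c).
f(0.667000) = -6.571617, f(3.480000) = 23.939722
step 1: c = 1.272872, f(c) = -4.948907 < 0 → new bracket [1.272872, 3.480000]
step 2: c = 1.650975, f(c) = -3.307943 < 0 → new bracket [1.650975, 3.480000]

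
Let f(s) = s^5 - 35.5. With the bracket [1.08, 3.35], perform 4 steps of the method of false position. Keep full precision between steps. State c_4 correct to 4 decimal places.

1.6753

f(1.080000) = -34.030672, f(3.350000) = 386.414096
step 1: c = 1.263733, f(c) = -32.276877 < 0 → new bracket [1.263733, 3.350000]
step 2: c = 1.424563, f(c) = -29.633097 < 0 → new bracket [1.424563, 3.350000]
step 3: c = 1.561703, f(c) = -26.210496 < 0 → new bracket [1.561703, 3.350000]
step 4: c = 1.675298, f(c) = -22.303437 < 0 → new bracket [1.675298, 3.350000]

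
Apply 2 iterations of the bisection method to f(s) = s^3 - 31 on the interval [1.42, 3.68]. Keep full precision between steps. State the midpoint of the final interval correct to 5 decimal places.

3.39750

f(1.420000) = -28.136712, f(3.680000) = 18.836032 (opposite signs)
step 1: m = 2.550000, f(m) = -14.418625 < 0 → root in [2.550000, 3.680000]
step 2: m = 3.115000, f(m) = -0.774454 < 0 → root in [3.115000, 3.680000]
Midpoint of [3.115000, 3.680000] = 3.397500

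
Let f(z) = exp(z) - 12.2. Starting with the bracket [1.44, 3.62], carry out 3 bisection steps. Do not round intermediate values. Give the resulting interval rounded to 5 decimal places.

f(1.440000) = -7.979304, f(3.620000) = 25.137568 (opposite signs)
step 1: m = 2.530000, f(m) = 0.353506 > 0 → root in [1.440000, 2.530000]
step 2: m = 1.985000, f(m) = -4.920953 < 0 → root in [1.985000, 2.530000]
step 3: m = 2.257500, f(m) = -2.640839 < 0 → root in [2.257500, 2.530000]

[2.25750, 2.53000]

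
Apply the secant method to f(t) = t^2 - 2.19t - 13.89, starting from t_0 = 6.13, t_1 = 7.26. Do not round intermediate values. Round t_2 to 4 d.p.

5.2137

f(t_0) = 10.262200, f(t_1) = 22.918200
t_2 = 7.260000 - (22.918200)·(7.260000 - 6.130000)/(22.918200 - (10.262200)) = 5.213732; f(t_2) = 1.874929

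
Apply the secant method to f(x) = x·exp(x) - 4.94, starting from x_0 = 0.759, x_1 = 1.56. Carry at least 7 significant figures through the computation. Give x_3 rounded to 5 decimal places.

Secant update: x_(k+1) = x_k − f(x_k)·(x_k − x_(k-1))/(f(x_k) − f(x_(k-1))).
f(x_0) = -3.318670, f(x_1) = 2.483761
x_2 = 1.560000 - (2.483761)·(1.560000 - 0.759000)/(2.483761 - (-3.318670)) = 1.217128; f(x_2) = -0.829184
x_3 = 1.217128 - (-0.829184)·(1.217128 - 1.560000)/(-0.829184 - (2.483761)) = 1.302944; f(x_3) = -0.145017

1.30294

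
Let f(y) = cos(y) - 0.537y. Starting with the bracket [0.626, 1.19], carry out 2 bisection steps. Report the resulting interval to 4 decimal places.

f(0.626000) = 0.474216, f(1.190000) = -0.267370 (opposite signs)
step 1: m = 0.908000, f(m) = 0.127728 > 0 → root in [0.908000, 1.190000]
step 2: m = 1.049000, f(m) = -0.064875 < 0 → root in [0.908000, 1.049000]

[0.9080, 1.0490]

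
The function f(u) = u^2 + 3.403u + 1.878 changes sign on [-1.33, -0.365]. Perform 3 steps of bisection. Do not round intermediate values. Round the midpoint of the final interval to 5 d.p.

-0.66656

f(-1.330000) = -0.879090, f(-0.365000) = 0.769130 (opposite signs)
step 1: m = -0.847500, f(m) = -0.287786 < 0 → root in [-0.847500, -0.365000]
step 2: m = -0.606250, f(m) = 0.182470 > 0 → root in [-0.847500, -0.606250]
step 3: m = -0.726875, f(m) = -0.067208 < 0 → root in [-0.726875, -0.606250]
Midpoint of [-0.726875, -0.606250] = -0.666562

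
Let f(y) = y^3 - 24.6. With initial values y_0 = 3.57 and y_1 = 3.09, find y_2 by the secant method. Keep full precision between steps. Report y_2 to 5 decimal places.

2.94285

f(y_0) = 20.899293, f(y_1) = 4.903629
y_2 = 3.090000 - (4.903629)·(3.090000 - 3.570000)/(4.903629 - (20.899293)) = 2.942851; f(y_2) = 0.886191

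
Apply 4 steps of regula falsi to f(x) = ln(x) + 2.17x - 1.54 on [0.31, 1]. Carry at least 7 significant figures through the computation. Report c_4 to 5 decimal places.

0.80809

False-position update: c = (a·f(b) − b·f(a))/(f(b) − f(a)); replace the endpoint whose sign matches f(c).
f(0.310000) = -2.038483, f(1.000000) = 0.630000
step 1: c = 0.837098, f(c) = 0.098690 > 0 → new bracket [0.310000, 0.837098]
step 2: c = 0.812758, f(c) = 0.016364 > 0 → new bracket [0.310000, 0.812758]
step 3: c = 0.808755, f(c) = 0.002737 > 0 → new bracket [0.310000, 0.808755]
step 4: c = 0.808086, f(c) = 0.000459 > 0 → new bracket [0.310000, 0.808086]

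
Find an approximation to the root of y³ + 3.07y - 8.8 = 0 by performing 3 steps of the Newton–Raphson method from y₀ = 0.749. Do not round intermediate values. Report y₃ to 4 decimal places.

1.5828

f'(y) = 3y² + 3.07
y_0 = 0.749000: f = -6.080380, f' = 4.753003 → y_1 = 0.749000 - (-6.080380)/(4.753003) = 2.028271
y_1 = 2.028271: f = 5.770866, f' = 15.411653 → y_2 = 2.028271 - (5.770866)/(15.411653) = 1.653823
y_2 = 1.653823: f = 0.800659, f' = 11.275392 → y_3 = 1.653823 - (0.800659)/(11.275392) = 1.582814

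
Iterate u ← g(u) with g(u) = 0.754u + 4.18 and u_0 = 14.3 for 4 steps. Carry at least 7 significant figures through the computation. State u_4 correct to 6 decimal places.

16.121829

u_1 = g(14.300000) = 14.962200
u_2 = g(14.962200) = 15.461499
u_3 = g(15.461499) = 15.837970
u_4 = g(15.837970) = 16.121829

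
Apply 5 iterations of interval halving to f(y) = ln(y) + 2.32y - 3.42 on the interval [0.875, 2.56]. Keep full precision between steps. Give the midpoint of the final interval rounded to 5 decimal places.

f(0.875000) = -1.523531, f(2.560000) = 3.459207 (opposite signs)
step 1: m = 1.717500, f(m) = 1.105470 > 0 → root in [0.875000, 1.717500]
step 2: m = 1.296250, f(m) = -0.153225 < 0 → root in [1.296250, 1.717500]
step 3: m = 1.506875, f(m) = 0.485988 > 0 → root in [1.296250, 1.506875]
step 4: m = 1.401563, f(m) = 0.169213 > 0 → root in [1.296250, 1.401563]
step 5: m = 1.348906, f(m) = 0.008757 > 0 → root in [1.296250, 1.348906]
Midpoint of [1.296250, 1.348906] = 1.322578

1.32258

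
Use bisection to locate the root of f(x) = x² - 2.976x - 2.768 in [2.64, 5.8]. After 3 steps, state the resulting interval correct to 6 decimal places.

[3.430000, 3.825000]

f(2.640000) = -3.655040, f(5.800000) = 13.611200 (opposite signs)
step 1: m = 4.220000, f(m) = 2.481680 > 0 → root in [2.640000, 4.220000]
step 2: m = 3.430000, f(m) = -1.210780 < 0 → root in [3.430000, 4.220000]
step 3: m = 3.825000, f(m) = 0.479425 > 0 → root in [3.430000, 3.825000]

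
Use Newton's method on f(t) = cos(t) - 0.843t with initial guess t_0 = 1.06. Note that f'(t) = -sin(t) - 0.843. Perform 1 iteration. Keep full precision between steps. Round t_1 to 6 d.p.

0.824068

Newton update: t ← t − f(t)/f'(t).
t_0 = 1.060000: f = -0.404708, f' = -1.715355 → t_1 = 1.060000 - (-0.404708)/(-1.715355) = 0.824068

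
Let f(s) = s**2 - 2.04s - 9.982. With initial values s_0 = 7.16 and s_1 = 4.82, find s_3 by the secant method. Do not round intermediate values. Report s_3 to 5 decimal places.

f(s_0) = 26.677200, f(s_1) = 3.417600
s_2 = 4.820000 - (3.417600)·(4.820000 - 7.160000)/(3.417600 - (26.677200)) = 4.476177; f(s_2) = 0.922760
s_3 = 4.476177 - (0.922760)·(4.476177 - 4.820000)/(0.922760 - (3.417600)) = 4.349008; f(s_3) = 0.059895

4.34901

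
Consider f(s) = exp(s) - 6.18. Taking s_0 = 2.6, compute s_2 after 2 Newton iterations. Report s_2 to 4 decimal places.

f'(s) = exp(s)
s_0 = 2.600000: f = 7.283738, f' = 13.463738 → s_1 = 2.600000 - (7.283738)/(13.463738) = 2.059011
s_1 = 2.059011: f = 1.658212, f' = 7.838212 → s_2 = 2.059011 - (1.658212)/(7.838212) = 1.847456

1.8475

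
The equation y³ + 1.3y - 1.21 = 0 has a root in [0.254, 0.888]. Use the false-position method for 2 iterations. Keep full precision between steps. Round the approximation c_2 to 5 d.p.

f(0.254000) = -0.863413, f(0.888000) = 0.644627
step 1: c = 0.616990, f(c) = -0.173039 < 0 → new bracket [0.616990, 0.888000]
step 2: c = 0.674343, f(c) = -0.026705 < 0 → new bracket [0.674343, 0.888000]

0.67434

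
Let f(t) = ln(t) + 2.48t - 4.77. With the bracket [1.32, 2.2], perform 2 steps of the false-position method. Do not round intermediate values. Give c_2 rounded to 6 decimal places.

f(1.320000) = -1.218768, f(2.200000) = 1.474457
step 1: c = 1.718227, f(c) = 0.032497 > 0 → new bracket [1.320000, 1.718227]
step 2: c = 1.707885, f(c) = 0.000810 > 0 → new bracket [1.320000, 1.707885]

1.707885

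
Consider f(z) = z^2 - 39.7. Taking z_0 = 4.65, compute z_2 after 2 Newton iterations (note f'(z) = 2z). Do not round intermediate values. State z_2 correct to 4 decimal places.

z_0 = 4.650000: f = -18.077500, f' = 9.300000 → z_1 = 4.650000 - (-18.077500)/(9.300000) = 6.593817
z_1 = 6.593817: f = 3.778425, f' = 13.187634 → z_2 = 6.593817 - (3.778425)/(13.187634) = 6.307304

6.3073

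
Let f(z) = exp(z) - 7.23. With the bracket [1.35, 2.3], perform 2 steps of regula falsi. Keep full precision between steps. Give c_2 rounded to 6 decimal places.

f(1.350000) = -3.372574, f(2.300000) = 2.744182
step 1: c = 1.873798, f(c) = -0.717013 < 0 → new bracket [1.873798, 2.300000]
step 2: c = 1.962089, f(c) = -0.115826 < 0 → new bracket [1.962089, 2.300000]

1.962089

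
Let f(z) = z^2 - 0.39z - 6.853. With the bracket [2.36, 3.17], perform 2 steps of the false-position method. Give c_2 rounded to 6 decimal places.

f(2.360000) = -2.203800, f(3.170000) = 1.959600
step 1: c = 2.788755, f(c) = -0.163461 < 0 → new bracket [2.788755, 3.170000]
step 2: c = 2.818108, f(c) = -0.010329 < 0 → new bracket [2.818108, 3.170000]

2.818108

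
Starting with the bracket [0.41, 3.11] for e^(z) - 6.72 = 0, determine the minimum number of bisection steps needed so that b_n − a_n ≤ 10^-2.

9

Initial width b − a = 3.11 − 0.41 = 2.700000.
After n steps the width is (b−a)/2^n; need (b−a)/2^n ≤ 10^-2.
So n ≥ log₂(2.700000/10^-2) = log₂(270.0000) ≈ 8.0768.
Hence n = 9.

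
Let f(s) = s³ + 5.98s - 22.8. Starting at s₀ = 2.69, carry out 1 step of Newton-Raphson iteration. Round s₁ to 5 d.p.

f'(s) = 3s² + 5.98
s_0 = 2.690000: f = 12.751309, f' = 27.688300 → s_1 = 2.690000 - (12.751309)/(27.688300) = 2.229469

2.22947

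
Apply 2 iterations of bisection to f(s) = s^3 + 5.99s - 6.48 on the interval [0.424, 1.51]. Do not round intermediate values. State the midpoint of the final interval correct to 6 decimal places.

0.831250

f(0.424000) = -3.864015, f(1.510000) = 6.007851 (opposite signs)
step 1: m = 0.967000, f(m) = 0.216561 > 0 → root in [0.424000, 0.967000]
step 2: m = 0.695500, f(m) = -1.977528 < 0 → root in [0.695500, 0.967000]
Midpoint of [0.695500, 0.967000] = 0.831250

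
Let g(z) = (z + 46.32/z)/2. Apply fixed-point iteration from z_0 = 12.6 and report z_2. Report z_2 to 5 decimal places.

6.91492

z_1 = g(12.600000) = 8.138095
z_2 = g(8.138095) = 6.914922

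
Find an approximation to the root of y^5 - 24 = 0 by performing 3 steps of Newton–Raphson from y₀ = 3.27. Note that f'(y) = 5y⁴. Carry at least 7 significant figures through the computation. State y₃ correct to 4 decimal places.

1.9748

y_0 = 3.270000: f = 349.885621, f' = 571.690552 → y_1 = 3.270000 - (349.885621)/(571.690552) = 2.657981
y_1 = 2.657981: f = 108.665855, f' = 249.561353 → y_2 = 2.657981 - (108.665855)/(249.561353) = 2.222553
y_2 = 2.222553: f = 30.232667, f' = 122.005322 → y_3 = 2.222553 - (30.232667)/(122.005322) = 1.974755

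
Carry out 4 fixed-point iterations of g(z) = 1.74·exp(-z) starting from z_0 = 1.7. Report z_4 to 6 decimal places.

z_1 = g(1.700000) = 0.317869
z_2 = g(0.317869) = 1.266194
z_3 = g(1.266194) = 0.490510
z_4 = g(0.490510) = 1.065426

1.065426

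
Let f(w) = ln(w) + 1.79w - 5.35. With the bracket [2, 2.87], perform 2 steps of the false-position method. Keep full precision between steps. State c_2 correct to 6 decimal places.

False-position update: c = (a·f(b) − b·f(a))/(f(b) − f(a)); replace the endpoint whose sign matches f(c).
f(2.000000) = -1.076853, f(2.870000) = 0.841612
step 1: c = 2.488339, f(c) = 0.015743 > 0 → new bracket [2.000000, 2.488339]
step 2: c = 2.481303, f(c) = 0.000316 > 0 → new bracket [2.000000, 2.481303]

2.481303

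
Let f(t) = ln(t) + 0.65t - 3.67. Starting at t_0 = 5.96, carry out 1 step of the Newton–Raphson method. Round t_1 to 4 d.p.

3.5277

Newton update: t ← t − f(t)/f'(t).
f'(t) = 1/t + 0.65
t_0 = 5.960000: f = 1.989070, f' = 0.817785 → t_1 = 5.960000 - (1.989070)/(0.817785) = 3.527735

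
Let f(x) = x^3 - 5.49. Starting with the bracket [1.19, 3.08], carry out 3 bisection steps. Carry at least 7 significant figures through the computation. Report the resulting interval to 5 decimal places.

[1.66250, 1.89875]

f(1.190000) = -3.804841, f(3.080000) = 23.728112 (opposite signs)
step 1: m = 2.135000, f(m) = 4.241810 > 0 → root in [1.190000, 2.135000]
step 2: m = 1.662500, f(m) = -0.895006 < 0 → root in [1.662500, 2.135000]
step 3: m = 1.898750, f(m) = 1.355471 > 0 → root in [1.662500, 1.898750]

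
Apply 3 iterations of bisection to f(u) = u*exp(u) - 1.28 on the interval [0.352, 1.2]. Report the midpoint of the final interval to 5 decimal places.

f(0.352000) = -0.779488, f(1.200000) = 2.704140 (opposite signs)
step 1: m = 0.776000, f(m) = 0.406065 > 0 → root in [0.352000, 0.776000]
step 2: m = 0.564000, f(m) = -0.288663 < 0 → root in [0.564000, 0.776000]
step 3: m = 0.670000, f(m) = 0.029339 > 0 → root in [0.564000, 0.670000]
Midpoint of [0.564000, 0.670000] = 0.617000

0.61700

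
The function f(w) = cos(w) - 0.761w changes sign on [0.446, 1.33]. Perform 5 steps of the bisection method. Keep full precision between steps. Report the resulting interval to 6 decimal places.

f(0.446000) = 0.562774, f(1.330000) = -0.773654 (opposite signs)
step 1: m = 0.888000, f(m) = -0.044803 < 0 → root in [0.446000, 0.888000]
step 2: m = 0.667000, f(m) = 0.278094 > 0 → root in [0.667000, 0.888000]
step 3: m = 0.777500, f(m) = 0.120992 > 0 → root in [0.777500, 0.888000]
step 4: m = 0.832750, f(m) = 0.039121 > 0 → root in [0.832750, 0.888000]
step 5: m = 0.860375, f(m) = -0.002592 < 0 → root in [0.832750, 0.860375]

[0.832750, 0.860375]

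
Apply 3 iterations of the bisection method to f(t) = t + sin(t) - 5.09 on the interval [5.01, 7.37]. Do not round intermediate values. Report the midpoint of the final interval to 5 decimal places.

f(5.010000) = -1.036040, f(7.370000) = 3.165149 (opposite signs)
step 1: m = 6.190000, f(m) = 1.006949 > 0 → root in [5.010000, 6.190000]
step 2: m = 5.600000, f(m) = -0.121267 < 0 → root in [5.600000, 6.190000]
step 3: m = 5.895000, f(m) = 0.426491 > 0 → root in [5.600000, 5.895000]
Midpoint of [5.600000, 5.895000] = 5.747500

5.74750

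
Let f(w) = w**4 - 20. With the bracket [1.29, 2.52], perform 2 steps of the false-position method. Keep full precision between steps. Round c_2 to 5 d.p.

2.04527

f(1.290000) = -17.230771, f(2.520000) = 20.327580
step 1: c = 1.854291, f(c) = -8.177433 < 0 → new bracket [1.854291, 2.520000]
step 2: c = 2.045268, f(c) = -2.501505 < 0 → new bracket [2.045268, 2.520000]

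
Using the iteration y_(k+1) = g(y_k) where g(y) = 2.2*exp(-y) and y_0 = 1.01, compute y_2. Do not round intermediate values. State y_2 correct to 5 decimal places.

y_1 = g(1.010000) = 0.801282
y_2 = g(0.801282) = 0.987257

0.98726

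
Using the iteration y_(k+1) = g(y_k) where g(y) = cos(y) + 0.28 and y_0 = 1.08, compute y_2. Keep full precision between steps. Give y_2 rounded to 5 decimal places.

1.01078

y_1 = g(1.080000) = 0.751328
y_2 = g(0.751328) = 1.010783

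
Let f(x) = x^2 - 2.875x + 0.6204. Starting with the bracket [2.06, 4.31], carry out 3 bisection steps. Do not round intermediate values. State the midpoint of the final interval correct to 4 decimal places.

f(2.060000) = -1.058500, f(4.310000) = 6.805250 (opposite signs)
step 1: m = 3.185000, f(m) = 1.607750 > 0 → root in [2.060000, 3.185000]
step 2: m = 2.622500, f(m) = -0.041781 < 0 → root in [2.622500, 3.185000]
step 3: m = 2.903750, f(m) = 0.703883 > 0 → root in [2.622500, 2.903750]
Midpoint of [2.622500, 2.903750] = 2.763125

2.7631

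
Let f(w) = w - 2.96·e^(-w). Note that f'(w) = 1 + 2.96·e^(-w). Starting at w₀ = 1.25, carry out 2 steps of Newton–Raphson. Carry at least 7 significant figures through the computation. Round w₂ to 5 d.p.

1.04302

Newton update: w ← w − f(w)/f'(w).
w_0 = 1.250000: f = 0.401946, f' = 1.848054 → w_1 = 1.250000 - (0.401946)/(1.848054) = 1.032503
w_1 = 1.032503: f = -0.021595, f' = 2.054099 → w_2 = 1.032503 - (-0.021595)/(2.054099) = 1.043017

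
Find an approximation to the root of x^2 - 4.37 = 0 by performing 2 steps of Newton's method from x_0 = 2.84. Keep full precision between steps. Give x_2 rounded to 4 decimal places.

Newton update: x ← x − f(x)/f'(x).
f'(x) = 2x
x_0 = 2.840000: f = 3.695600, f' = 5.680000 → x_1 = 2.840000 - (3.695600)/(5.680000) = 2.189366
x_1 = 2.189366: f = 0.423324, f' = 4.378732 → x_2 = 2.189366 - (0.423324)/(4.378732) = 2.092689

2.0927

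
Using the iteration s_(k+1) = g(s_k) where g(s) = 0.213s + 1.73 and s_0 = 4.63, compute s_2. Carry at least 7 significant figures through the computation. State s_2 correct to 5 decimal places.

s_1 = g(4.630000) = 2.716190
s_2 = g(2.716190) = 2.308548

2.30855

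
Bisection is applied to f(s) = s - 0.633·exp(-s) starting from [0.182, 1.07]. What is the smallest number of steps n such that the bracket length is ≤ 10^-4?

Initial width b − a = 1.07 − 0.182 = 0.888000.
After n steps the width is (b−a)/2^n; need (b−a)/2^n ≤ 10^-4.
So n ≥ log₂(0.888000/10^-4) = log₂(8880.0000) ≈ 13.1163.
Hence n = 14.

14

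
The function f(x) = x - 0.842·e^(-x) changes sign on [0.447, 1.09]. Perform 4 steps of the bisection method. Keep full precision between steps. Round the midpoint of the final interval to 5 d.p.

f(0.447000) = -0.091496, f(1.090000) = 0.806906 (opposite signs)
step 1: m = 0.768500, f(m) = 0.378058 > 0 → root in [0.447000, 0.768500]
step 2: m = 0.607750, f(m) = 0.149218 > 0 → root in [0.447000, 0.607750]
step 3: m = 0.527375, f(m) = 0.030467 > 0 → root in [0.447000, 0.527375]
step 4: m = 0.487187, f(m) = -0.030097 < 0 → root in [0.487187, 0.527375]
Midpoint of [0.487187, 0.527375] = 0.507281

0.50728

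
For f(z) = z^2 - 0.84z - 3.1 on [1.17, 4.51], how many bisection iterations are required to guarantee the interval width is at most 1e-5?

Initial width b − a = 4.51 − 1.17 = 3.340000.
After n steps the width is (b−a)/2^n; need (b−a)/2^n ≤ 1e-5.
So n ≥ log₂(3.340000/1e-5) = log₂(334000.0000) ≈ 18.3495.
Hence n = 19.

19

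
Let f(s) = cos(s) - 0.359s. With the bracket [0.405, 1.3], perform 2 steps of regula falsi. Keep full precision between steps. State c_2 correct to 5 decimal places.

1.14591

False-position update: c = (a·f(b) − b·f(a))/(f(b) − f(a)); replace the endpoint whose sign matches f(c).
f(0.405000) = 0.773707, f(1.300000) = -0.199201
step 1: c = 1.116750, f(c) = 0.037692 > 0 → new bracket [1.116750, 1.300000]
step 2: c = 1.145907, f(c) = 0.000839 > 0 → new bracket [1.145907, 1.300000]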